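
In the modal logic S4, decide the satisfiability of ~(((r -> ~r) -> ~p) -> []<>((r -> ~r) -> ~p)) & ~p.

Yes, satisfiable

1. ~(((r -> ~r) -> ~p) -> []<>((r -> ~r) -> ~p)) & ~p, 0
2. ~(((r -> ~r) -> ~p) -> []<>((r -> ~r) -> ~p)), 0   [&-rule on 1]
3. ~p, 0   [&-rule on 1]
4. (r -> ~r) -> ~p, 0   [~->-rule on 2]
5. ~[]<>((r -> ~r) -> ~p), 0   [~->-rule on 2]
6. ~<>((r -> ~r) -> ~p), 1   [~[]-rule on 5: fresh world 1, 0R1]
7. ~((r -> ~r) -> ~p), 1   [~<>-rule on 6 via 1R1]
8. r -> ~r, 1   [~->-rule on 7]
9. p, 1   [~->-rule on 7]
10. ~r, 1   [->-rule on 8 (branches; this branch)]
Accessibility: 0R0, 0R1, 1R1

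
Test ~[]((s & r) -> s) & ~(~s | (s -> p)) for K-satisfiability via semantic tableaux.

1. ~[]((s & r) -> s) & ~(~s | (s -> p)), u
2. ~[]((s & r) -> s), u   [&-rule on 1]
3. ~(~s | (s -> p)), u   [&-rule on 1]
4. s, u   [~|-rule on 3]
5. ~(s -> p), u   [~|-rule on 3]
6. ~p, u   [~->-rule on 5]
7. ~((s & r) -> s), v   [~[]-rule on 2: fresh world v, uRv]
8. s & r, v   [~->-rule on 7]
9. ~s, v   [~->-rule on 7]
10. s, v   [&-rule on 8]
11. r, v   [&-rule on 8]
Accessibility: uRv
Branch closes: s and ~s both at v.
Every branch closes; the branch above is one of them.

No, unsatisfiable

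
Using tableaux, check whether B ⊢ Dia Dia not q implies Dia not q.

Not valid

Tableau for the negation not (Dia Dia not q implies Dia not q):
1. not (Dia Dia not q implies Dia not q), u
2. Dia Dia not q, u   [neg-implies-rule on 1]
3. not Dia not q, u   [neg-implies-rule on 1]
4. q, u   [neg-Dia-rule on 3 via uRu]
5. Dia not q, v   [Dia-rule on 2: fresh world v, uRv]
6. q, v   [neg-Dia-rule on 3 via uRv]
7. not q, w   [Dia-rule on 5: fresh world w, vRw]
Accessibility: uRu, uRv, vRu, vRv, vRw, wRv, wRw
The negation has an open branch (countermodel exists).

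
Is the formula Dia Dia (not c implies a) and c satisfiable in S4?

Yes, satisfiable

1. Dia Dia (not c implies a) and c, 0
2. Dia Dia (not c implies a), 0   [and-rule on 1]
3. c, 0   [and-rule on 1]
4. Dia (not c implies a), 1   [Dia-rule on 2: fresh world 1, 0R1]
5. not c implies a, 2   [Dia-rule on 4: fresh world 2, 1R2]
6. a, 2   [implies-rule on 5 (branches; this branch)]
Accessibility: 0R0, 0R1, 0R2, 1R1, 1R2, 2R2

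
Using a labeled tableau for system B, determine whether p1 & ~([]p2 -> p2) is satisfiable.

1. p1 & ~([]p2 -> p2), u
2. p1, u   [&-rule on 1]
3. ~([]p2 -> p2), u   [&-rule on 1]
4. []p2, u   [~->-rule on 3]
5. ~p2, u   [~->-rule on 3]
6. p2, u   [[]-rule on 4 via uRu]
Accessibility: uRu
Branch closes: p2 and ~p2 both at u.
Every branch closes; the branch above is one of them.

Unsatisfiable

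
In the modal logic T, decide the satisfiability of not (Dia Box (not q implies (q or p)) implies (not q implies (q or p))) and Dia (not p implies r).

1. not (Dia Box (not q implies (q or p)) implies (not q implies (q or p))) and Dia (not p implies r), 0
2. not (Dia Box (not q implies (q or p)) implies (not q implies (q or p))), 0
3. Dia (not p implies r), 0
4. Dia Box (not q implies (q or p)), 0
5. not (not q implies (q or p)), 0
6. not q, 0
7. not (q or p), 0
8. not p, 0
9. not p implies r, 1
10. r, 1
11. Box (not q implies (q or p)), 2
12. not q implies (q or p), 2
13. q or p, 2
14. p, 2
Accessibility: 0R0, 0R1, 0R2, 1R1, 2R2

Satisfiable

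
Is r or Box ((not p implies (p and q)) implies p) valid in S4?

Valid in S4

Tableau for the negation not (r or Box ((not p implies (p and q)) implies p)):
1. not (r or Box ((not p implies (p and q)) implies p)), u
2. not r, u
3. not Box ((not p implies (p and q)) implies p), u
4. not ((not p implies (p and q)) implies p), v
5. not p implies (p and q), v
6. not p, v
7. p and q, v
8. p, v
9. q, v
Accessibility: uRu, uRv, vRv
Branch closes: p and not p both at v.
All branches of the negation close; one closing branch shown above.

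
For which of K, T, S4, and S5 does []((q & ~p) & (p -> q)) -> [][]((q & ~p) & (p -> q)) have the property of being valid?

S4, S5

S4-tableau for the negation ~([]((q & ~p) & (p -> q)) -> [][]((q & ~p) & (p -> q))):
1. ~([]((q & ~p) & (p -> q)) -> [][]((q & ~p) & (p -> q))), 0
2. []((q & ~p) & (p -> q)), 0
3. ~[][]((q & ~p) & (p -> q)), 0
4. (q & ~p) & (p -> q), 0
5. q & ~p, 0
6. p -> q, 0
7. q, 0
8. ~p, 0
9. ~[]((q & ~p) & (p -> q)), 1
10. (q & ~p) & (p -> q), 1
11. q & ~p, 1
12. p -> q, 1
13. q, 1
14. ~p, 1
15. ~((q & ~p) & (p -> q)), 2
16. (q & ~p) & (p -> q), 2
17. q & ~p, 2
18. p -> q, 2
19. q, 2
20. ~p, 2
21. ~(q & ~p), 2
22. p, 2
Accessibility: 0R0, 0R1, 0R2, 1R1, 1R2, 2R2
Branch closes: p and ~p both at 2.
Every branch closes (one shown): valid in S4, hence also in S5 (every theorem of S4 is a theorem of S5).
T-tableau for the negation ~([]((q & ~p) & (p -> q)) -> [][]((q & ~p) & (p -> q))):
1. ~([]((q & ~p) & (p -> q)) -> [][]((q & ~p) & (p -> q))), 0
2. []((q & ~p) & (p -> q)), 0
3. ~[][]((q & ~p) & (p -> q)), 0
4. (q & ~p) & (p -> q), 0
5. q & ~p, 0
6. p -> q, 0
7. q, 0
8. ~p, 0
9. ~[]((q & ~p) & (p -> q)), 1
10. (q & ~p) & (p -> q), 1
11. q & ~p, 1
12. p -> q, 1
13. q, 1
14. ~p, 1
15. ~((q & ~p) & (p -> q)), 2
16. ~(p -> q), 2
17. p, 2
18. ~q, 2
Accessibility: 0R0, 0R1, 1R1, 1R2, 2R2
Complete open branch: countermodel on a T-frame, so not valid in T, nor in K (the same frame is also a K-frame).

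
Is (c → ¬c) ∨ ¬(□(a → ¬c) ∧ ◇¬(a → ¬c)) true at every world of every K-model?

Valid

Tableau for the negation ¬((c → ¬c) ∨ ¬(□(a → ¬c) ∧ ◇¬(a → ¬c))):
1. ¬((c → ¬c) ∨ ¬(□(a → ¬c) ∧ ◇¬(a → ¬c))), w0
2. ¬(c → ¬c), w0   [¬∨-rule on 1]
3. □(a → ¬c) ∧ ◇¬(a → ¬c), w0   [¬∨-rule on 1]
4. c, w0   [¬→-rule on 2]
5. □(a → ¬c), w0   [∧-rule on 3]
6. ◇¬(a → ¬c), w0   [∧-rule on 3]
7. ¬(a → ¬c), w1   [◇-rule on 6: fresh world w1, w0Rw1]
8. a, w1   [¬→-rule on 7]
9. c, w1   [¬→-rule on 7]
10. a → ¬c, w1   [□-rule on 5 via w0Rw1]
11. ¬c, w1   [→-rule on 10 (branches; this branch)]
Accessibility: w0Rw1
Branch closes: c and ¬c both at w1.
Every branch of the negation's tableau closes; the branch above is one of them.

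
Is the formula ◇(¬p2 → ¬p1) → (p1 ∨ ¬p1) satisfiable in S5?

Satisfiable

1. ◇(¬p2 → ¬p1) → (p1 ∨ ¬p1), w0
2. p1 ∨ ¬p1, w0
3. ¬p1, w0
Accessibility: w0Rw0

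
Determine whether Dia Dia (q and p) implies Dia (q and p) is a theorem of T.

Tableau for the negation not (Dia Dia (q and p) implies Dia (q and p)):
1. not (Dia Dia (q and p) implies Dia (q and p)), 0
2. Dia Dia (q and p), 0
3. not Dia (q and p), 0
4. not (q and p), 0
5. not p, 0
6. Dia (q and p), 1
7. not (q and p), 1
8. not p, 1
9. q and p, 2
10. q, 2
11. p, 2
Accessibility: 0R0, 0R1, 1R1, 1R2, 2R2
The negation has an open branch (countermodel exists).

Not valid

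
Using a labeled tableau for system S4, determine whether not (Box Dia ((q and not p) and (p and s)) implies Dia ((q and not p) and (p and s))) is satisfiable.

No, unsatisfiable

1. not (Box Dia ((q and not p) and (p and s)) implies Dia ((q and not p) and (p and s))), 0
2. Box Dia ((q and not p) and (p and s)), 0   [neg-implies-rule on 1]
3. not Dia ((q and not p) and (p and s)), 0   [neg-implies-rule on 1]
4. Dia ((q and not p) and (p and s)), 0   [Box-rule on 2 via 0R0]
5. not ((q and not p) and (p and s)), 0   [neg-Dia-rule on 3 via 0R0]
6. not (p and s), 0   [neg-and-rule on 5 (branches; this branch)]
7. not s, 0   [neg-and-rule on 6 (branches; this branch)]
8. (q and not p) and (p and s), 1   [Dia-rule on 4: fresh world 1, 0R1]
9. q and not p, 1   [and-rule on 8]
10. p and s, 1   [and-rule on 8]
11. q, 1   [and-rule on 9]
12. not p, 1   [and-rule on 9]
13. p, 1   [and-rule on 10]
14. s, 1   [and-rule on 10]
Accessibility: 0R0, 0R1, 1R1
Branch closes: p and not p both at 1.
All branches of the tableau close; one closing branch shown above.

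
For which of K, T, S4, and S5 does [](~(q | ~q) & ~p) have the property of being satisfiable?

T-tableau for the formula:
1. [](~(q | ~q) & ~p), w0
2. ~(q | ~q) & ~p, w0   [[]-rule on 1 via w0Rw0]
3. ~(q | ~q), w0   [&-rule on 2]
4. ~p, w0   [&-rule on 2]
5. ~q, w0   [~|-rule on 3]
6. q, w0   [~|-rule on 3]
Accessibility: w0Rw0
Branch closes: q and ~q both at w0.
Every branch closes (one shown): unsatisfiable in T, hence also in S4, S5 (every S4/S5-frame is a T-frame).
K-tableau for the formula:
1. [](~(q | ~q) & ~p), w0
Complete open branch: satisfiable in K.

K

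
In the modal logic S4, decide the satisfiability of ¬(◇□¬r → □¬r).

Yes, satisfiable

1. ¬(◇□¬r → □¬r), u
2. ◇□¬r, u
3. ¬□¬r, u
4. □¬r, v
5. ¬r, v
6. r, w
Accessibility: uRu, uRv, uRw, vRv, wRw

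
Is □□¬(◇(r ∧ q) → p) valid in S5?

Invalid (countermodel exists)

Tableau for the negation ¬□□¬(◇(r ∧ q) → p):
1. ¬□□¬(◇(r ∧ q) → p), u
2. ¬□¬(◇(r ∧ q) → p), v   [¬□-rule on 1: fresh world v, uRv]
3. ◇(r ∧ q) → p, w   [¬□-rule on 2: fresh world w, vRw]
4. p, w   [→-rule on 3 (branches; this branch)]
Accessibility: uRu, uRv, uRw, vRu, vRv, vRw, wRu, wRv, wRw
The negation has an open branch (countermodel exists).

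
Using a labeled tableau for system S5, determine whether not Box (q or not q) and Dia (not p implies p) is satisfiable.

Unsatisfiable

1. not Box (q or not q) and Dia (not p implies p), u
2. not Box (q or not q), u
3. Dia (not p implies p), u
4. not (q or not q), v
5. not q, v
6. q, v
Accessibility: uRu, uRv, vRu, vRv
Branch closes: q and not q both at v.
All branches of the tableau close; one closing branch shown above.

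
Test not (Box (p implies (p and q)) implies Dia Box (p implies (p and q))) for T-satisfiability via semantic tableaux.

1. not (Box (p implies (p and q)) implies Dia Box (p implies (p and q))), u
2. Box (p implies (p and q)), u
3. not Dia Box (p implies (p and q)), u
4. p implies (p and q), u
5. not Box (p implies (p and q)), u
6. p and q, u
7. p, u
8. q, u
9. not (p implies (p and q)), v
10. p, v
11. not (p and q), v
12. p implies (p and q), v
13. not Box (p implies (p and q)), v
14. not q, v
15. p and q, v
16. q, v
Accessibility: uRu, uRv, vRv
Branch closes: q and not q both at v.
(One branch shown.) All branches close.

No, unsatisfiable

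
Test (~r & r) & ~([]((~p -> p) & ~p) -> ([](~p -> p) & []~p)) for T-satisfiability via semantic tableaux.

1. (~r & r) & ~([]((~p -> p) & ~p) -> ([](~p -> p) & []~p)), u
2. ~r & r, u
3. ~([]((~p -> p) & ~p) -> ([](~p -> p) & []~p)), u
4. ~r, u
5. r, u
Accessibility: uRu
Branch closes: r and ~r both at u.
All branches of the tableau close; one closing branch shown above.

Unsatisfiable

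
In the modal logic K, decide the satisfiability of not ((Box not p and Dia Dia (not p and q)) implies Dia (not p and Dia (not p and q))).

1. not ((Box not p and Dia Dia (not p and q)) implies Dia (not p and Dia (not p and q))), 0
2. Box not p and Dia Dia (not p and q), 0
3. not Dia (not p and Dia (not p and q)), 0
4. Box not p, 0
5. Dia Dia (not p and q), 0
6. Dia (not p and q), 1
7. not (not p and Dia (not p and q)), 1
8. not p, 1
9. not Dia (not p and q), 1
10. not p and q, 2
11. not p, 2
12. q, 2
13. not (not p and q), 2
14. not q, 2
Accessibility: 0R1, 1R2
Branch closes: q and not q both at 2.
All branches of the tableau close; one closing branch shown above.

No, unsatisfiable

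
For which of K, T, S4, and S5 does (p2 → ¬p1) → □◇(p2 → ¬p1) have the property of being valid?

S4-tableau for the negation ¬((p2 → ¬p1) → □◇(p2 → ¬p1)):
1. ¬((p2 → ¬p1) → □◇(p2 → ¬p1)), w0
2. p2 → ¬p1, w0   [¬→-rule on 1]
3. ¬□◇(p2 → ¬p1), w0   [¬→-rule on 1]
4. ¬p1, w0   [→-rule on 2 (branches; this branch)]
5. ¬◇(p2 → ¬p1), w1   [¬□-rule on 3: fresh world w1, w0Rw1]
6. ¬(p2 → ¬p1), w1   [¬◇-rule on 5 via w1Rw1]
7. p2, w1   [¬→-rule on 6]
8. p1, w1   [¬→-rule on 6]
Accessibility: w0Rw0, w0Rw1, w1Rw1
Complete open branch: countermodel on an S4-frame, so not valid in S4, nor in K, T (the same frame is also a K-frame and a T-frame).
S5-tableau for the negation ¬((p2 → ¬p1) → □◇(p2 → ¬p1)):
1. ¬((p2 → ¬p1) → □◇(p2 → ¬p1)), w0
2. p2 → ¬p1, w0   [¬→-rule on 1]
3. ¬□◇(p2 → ¬p1), w0   [¬→-rule on 1]
4. ¬p1, w0   [→-rule on 2 (branches; this branch)]
5. ¬◇(p2 → ¬p1), w1   [¬□-rule on 3: fresh world w1, w0Rw1]
6. ¬(p2 → ¬p1), w0   [¬◇-rule on 5 via w1Rw0]
7. p2, w0   [¬→-rule on 6]
8. p1, w0   [¬→-rule on 6]
Accessibility: w0Rw0, w0Rw1, w1Rw0, w1Rw1
Branch closes: p1 and ¬p1 both at w0.
Every branch closes (one shown): valid in S5.

S5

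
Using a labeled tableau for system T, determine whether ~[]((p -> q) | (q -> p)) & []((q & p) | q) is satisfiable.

Unsatisfiable (every branch closes)

1. ~[]((p -> q) | (q -> p)) & []((q & p) | q), 0
2. ~[]((p -> q) | (q -> p)), 0
3. []((q & p) | q), 0
4. (q & p) | q, 0
5. q & p, 0
6. q, 0
7. p, 0
8. ~((p -> q) | (q -> p)), 1
9. ~(p -> q), 1
10. ~(q -> p), 1
11. p, 1
12. ~q, 1
13. q, 1
14. ~p, 1
Accessibility: 0R0, 0R1, 1R1
Branch closes: q and ~q both at 1.
All branches of the tableau close; one closing branch shown above.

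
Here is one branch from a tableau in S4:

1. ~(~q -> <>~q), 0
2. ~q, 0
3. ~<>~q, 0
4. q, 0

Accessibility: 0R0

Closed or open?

Both q and ~q appear at 0.

Yes, closed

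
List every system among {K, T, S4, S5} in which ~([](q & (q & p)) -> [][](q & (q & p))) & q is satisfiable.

T-tableau for the formula:
1. ~([](q & (q & p)) -> [][](q & (q & p))) & q, w0
2. ~([](q & (q & p)) -> [][](q & (q & p))), w0   [&-rule on 1]
3. q, w0   [&-rule on 1]
4. [](q & (q & p)), w0   [~->-rule on 2]
5. ~[][](q & (q & p)), w0   [~->-rule on 2]
6. q & (q & p), w0   [[]-rule on 4 via w0Rw0]
7. q & p, w0   [&-rule on 6]
8. p, w0   [&-rule on 7]
9. ~[](q & (q & p)), w1   [~[]-rule on 5: fresh world w1, w0Rw1]
10. q & (q & p), w1   [[]-rule on 4 via w0Rw1]
11. q, w1   [&-rule on 10]
12. q & p, w1   [&-rule on 10]
13. p, w1   [&-rule on 12]
14. ~(q & (q & p)), w2   [~[]-rule on 9: fresh world w2, w1Rw2]
15. ~(q & p), w2   [~&-rule on 14 (branches; this branch)]
16. ~p, w2   [~&-rule on 15 (branches; this branch)]
Accessibility: w0Rw0, w0Rw1, w1Rw1, w1Rw2, w2Rw2
Complete open branch: satisfiable in T, hence also in K (this T-model is also a K-model).
S4-tableau for the formula:
1. ~([](q & (q & p)) -> [][](q & (q & p))) & q, w0
2. ~([](q & (q & p)) -> [][](q & (q & p))), w0   [&-rule on 1]
3. q, w0   [&-rule on 1]
4. [](q & (q & p)), w0   [~->-rule on 2]
5. ~[][](q & (q & p)), w0   [~->-rule on 2]
6. q & (q & p), w0   [[]-rule on 4 via w0Rw0]
7. q & p, w0   [&-rule on 6]
8. p, w0   [&-rule on 7]
9. ~[](q & (q & p)), w1   [~[]-rule on 5: fresh world w1, w0Rw1]
10. q & (q & p), w1   [[]-rule on 4 via w0Rw1]
11. q, w1   [&-rule on 10]
12. q & p, w1   [&-rule on 10]
13. p, w1   [&-rule on 12]
14. ~(q & (q & p)), w2   [~[]-rule on 9: fresh world w2, w1Rw2]
15. q & (q & p), w2   [[]-rule on 4 via w0Rw2]
16. q, w2   [&-rule on 15]
17. q & p, w2   [&-rule on 15]
18. p, w2   [&-rule on 17]
19. ~(q & p), w2   [~&-rule on 14 (branches; this branch)]
20. ~p, w2   [~&-rule on 19 (branches; this branch)]
Accessibility: w0Rw0, w0Rw1, w0Rw2, w1Rw1, w1Rw2, w2Rw2
Branch closes: p and ~p both at w2.
Every branch closes (one shown): unsatisfiable in S4, hence also in S5 (every S5-frame is an S4-frame).

K, T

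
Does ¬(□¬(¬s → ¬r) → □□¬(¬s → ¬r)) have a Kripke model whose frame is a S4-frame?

Unsatisfiable

1. ¬(□¬(¬s → ¬r) → □□¬(¬s → ¬r)), w0
2. □¬(¬s → ¬r), w0
3. ¬□□¬(¬s → ¬r), w0
4. ¬(¬s → ¬r), w0
5. ¬s, w0
6. r, w0
7. ¬□¬(¬s → ¬r), w1
8. ¬(¬s → ¬r), w1
9. ¬s, w1
10. r, w1
11. ¬s → ¬r, w2
12. ¬(¬s → ¬r), w2
13. ¬s, w2
14. r, w2
15. ¬r, w2
Accessibility: w0Rw0, w0Rw1, w0Rw2, w1Rw1, w1Rw2, w2Rw2
Branch closes: r and ¬r both at w2.
All branches of the tableau close; one closing branch shown above.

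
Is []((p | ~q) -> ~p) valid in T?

Tableau for the negation ~[]((p | ~q) -> ~p):
1. ~[]((p | ~q) -> ~p), 0
2. ~((p | ~q) -> ~p), 1
3. p | ~q, 1
4. p, 1
5. ~q, 1
Accessibility: 0R0, 0R1, 1R1
The negation has an open branch (countermodel exists).

Invalid (countermodel exists)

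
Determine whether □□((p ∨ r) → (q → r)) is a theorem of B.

Tableau for the negation ¬□□((p ∨ r) → (q → r)):
1. ¬□□((p ∨ r) → (q → r)), u
2. ¬□((p ∨ r) → (q → r)), v
3. ¬((p ∨ r) → (q → r)), w
4. p ∨ r, w
5. ¬(q → r), w
6. q, w
7. ¬r, w
8. p, w
Accessibility: uRu, uRv, vRu, vRv, vRw, wRv, wRw
The negation has an open branch (countermodel exists).

No, not valid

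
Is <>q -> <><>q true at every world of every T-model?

Valid in T

Tableau for the negation ~(<>q -> <><>q):
1. ~(<>q -> <><>q), w0
2. <>q, w0
3. ~<><>q, w0
4. ~<>q, w0
5. ~q, w0
6. q, w1
7. ~<>q, w1
8. ~q, w1
Accessibility: w0Rw0, w0Rw1, w1Rw1
Branch closes: q and ~q both at w1.
All branches of the negation close; one closing branch shown above.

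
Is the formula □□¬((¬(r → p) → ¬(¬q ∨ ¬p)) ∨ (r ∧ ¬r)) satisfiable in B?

1. □□¬((¬(r → p) → ¬(¬q ∨ ¬p)) ∨ (r ∧ ¬r)), 0
2. □¬((¬(r → p) → ¬(¬q ∨ ¬p)) ∨ (r ∧ ¬r)), 0   [□-rule on 1 via 0R0]
3. ¬((¬(r → p) → ¬(¬q ∨ ¬p)) ∨ (r ∧ ¬r)), 0   [□-rule on 2 via 0R0]
4. ¬(¬(r → p) → ¬(¬q ∨ ¬p)), 0   [¬∨-rule on 3]
5. ¬(r ∧ ¬r), 0   [¬∨-rule on 3]
6. ¬(r → p), 0   [¬→-rule on 4]
7. ¬q ∨ ¬p, 0   [¬→-rule on 4]
8. r, 0   [¬→-rule on 6]
9. ¬p, 0   [¬→-rule on 6]
Accessibility: 0R0

Yes, satisfiable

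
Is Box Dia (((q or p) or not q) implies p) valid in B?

Tableau for the negation not Box Dia (((q or p) or not q) implies p):
1. not Box Dia (((q or p) or not q) implies p), u
2. not Dia (((q or p) or not q) implies p), v   [neg-Box-rule on 1: fresh world v, uRv]
3. not (((q or p) or not q) implies p), u   [neg-Dia-rule on 2 via vRu]
4. (q or p) or not q, u   [neg-implies-rule on 3]
5. not p, u   [neg-implies-rule on 3]
6. not (((q or p) or not q) implies p), v   [neg-Dia-rule on 2 via vRv]
7. (q or p) or not q, v   [neg-implies-rule on 6]
8. not p, v   [neg-implies-rule on 6]
9. not q, u   [or-rule on 4 (branches; this branch)]
10. not q, v   [or-rule on 7 (branches; this branch)]
Accessibility: uRu, uRv, vRu, vRv
The negation has an open branch (countermodel exists).

Not valid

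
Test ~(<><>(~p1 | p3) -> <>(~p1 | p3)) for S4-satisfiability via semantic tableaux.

Unsatisfiable (every branch closes)

1. ~(<><>(~p1 | p3) -> <>(~p1 | p3)), 0
2. <><>(~p1 | p3), 0
3. ~<>(~p1 | p3), 0
4. ~(~p1 | p3), 0
5. p1, 0
6. ~p3, 0
7. <>(~p1 | p3), 1
8. ~(~p1 | p3), 1
9. p1, 1
10. ~p3, 1
11. ~p1 | p3, 2
12. ~(~p1 | p3), 2
13. p1, 2
14. ~p3, 2
15. p3, 2
Accessibility: 0R0, 0R1, 0R2, 1R1, 1R2, 2R2
Branch closes: p3 and ~p3 both at 2.
(One branch shown.) All branches close.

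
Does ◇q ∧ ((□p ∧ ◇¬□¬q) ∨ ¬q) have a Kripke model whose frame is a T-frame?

1. ◇q ∧ ((□p ∧ ◇¬□¬q) ∨ ¬q), w0
2. ◇q, w0
3. (□p ∧ ◇¬□¬q) ∨ ¬q, w0
4. ¬q, w0
5. q, w1
Accessibility: w0Rw0, w0Rw1, w1Rw1

Satisfiable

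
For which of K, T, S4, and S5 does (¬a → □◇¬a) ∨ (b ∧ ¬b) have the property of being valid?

S5

S5-tableau for the negation ¬((¬a → □◇¬a) ∨ (b ∧ ¬b)):
1. ¬((¬a → □◇¬a) ∨ (b ∧ ¬b)), u
2. ¬(¬a → □◇¬a), u
3. ¬(b ∧ ¬b), u
4. ¬a, u
5. ¬□◇¬a, u
6. b, u
7. ¬◇¬a, v
8. a, u
Accessibility: uRu, uRv, vRu, vRv
Branch closes: a and ¬a both at u.
Every branch closes (one shown): valid in S5.
S4-tableau for the negation ¬((¬a → □◇¬a) ∨ (b ∧ ¬b)):
1. ¬((¬a → □◇¬a) ∨ (b ∧ ¬b)), u
2. ¬(¬a → □◇¬a), u
3. ¬(b ∧ ¬b), u
4. ¬a, u
5. ¬□◇¬a, u
6. b, u
7. ¬◇¬a, v
8. a, v
Accessibility: uRu, uRv, vRv
Complete open branch: countermodel on an S4-frame, so not valid in S4, nor in K, T (the same frame is also a K-frame and a T-frame).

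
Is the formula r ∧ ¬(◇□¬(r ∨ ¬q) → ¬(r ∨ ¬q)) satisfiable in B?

1. r ∧ ¬(◇□¬(r ∨ ¬q) → ¬(r ∨ ¬q)), w0
2. r, w0
3. ¬(◇□¬(r ∨ ¬q) → ¬(r ∨ ¬q)), w0
4. ◇□¬(r ∨ ¬q), w0
5. r ∨ ¬q, w0
6. ¬q, w0
7. □¬(r ∨ ¬q), w1
8. ¬(r ∨ ¬q), w0
9. ¬r, w0
10. q, w0
Accessibility: w0Rw0, w0Rw1, w1Rw0, w1Rw1
Branch closes: r and ¬r both at w0.
(One branch shown.) All branches close.

No, unsatisfiable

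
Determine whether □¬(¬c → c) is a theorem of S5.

No, not valid

Tableau for the negation ¬□¬(¬c → c):
1. ¬□¬(¬c → c), u
2. ¬c → c, v   [¬□-rule on 1: fresh world v, uRv]
3. c, v   [→-rule on 2 (branches; this branch)]
Accessibility: uRu, uRv, vRu, vRv
The negation has an open branch (countermodel exists).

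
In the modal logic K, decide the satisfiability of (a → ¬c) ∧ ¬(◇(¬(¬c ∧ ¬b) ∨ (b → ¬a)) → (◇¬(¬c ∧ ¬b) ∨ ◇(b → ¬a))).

No, unsatisfiable

1. (a → ¬c) ∧ ¬(◇(¬(¬c ∧ ¬b) ∨ (b → ¬a)) → (◇¬(¬c ∧ ¬b) ∨ ◇(b → ¬a))), u
2. a → ¬c, u
3. ¬(◇(¬(¬c ∧ ¬b) ∨ (b → ¬a)) → (◇¬(¬c ∧ ¬b) ∨ ◇(b → ¬a))), u
4. ◇(¬(¬c ∧ ¬b) ∨ (b → ¬a)), u
5. ¬(◇¬(¬c ∧ ¬b) ∨ ◇(b → ¬a)), u
6. ¬◇¬(¬c ∧ ¬b), u
7. ¬◇(b → ¬a), u
8. ¬c, u
9. ¬(¬c ∧ ¬b) ∨ (b → ¬a), v
10. ¬c ∧ ¬b, v
11. ¬c, v
12. ¬b, v
13. ¬(b → ¬a), v
14. b, v
15. a, v
Accessibility: uRv
Branch closes: b and ¬b both at v.
(One branch shown.) All branches close.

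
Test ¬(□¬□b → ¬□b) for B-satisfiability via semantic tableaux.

No, unsatisfiable

1. ¬(□¬□b → ¬□b), w0
2. □¬□b, w0   [¬→-rule on 1]
3. □b, w0   [¬→-rule on 1]
4. ¬□b, w0   [□-rule on 2 via w0Rw0]
5. b, w0   [□-rule on 3 via w0Rw0]
6. ¬b, w1   [¬□-rule on 4: fresh world w1, w0Rw1]
7. ¬□b, w1   [□-rule on 2 via w0Rw1]
8. b, w1   [□-rule on 3 via w0Rw1]
Accessibility: w0Rw0, w0Rw1, w1Rw0, w1Rw1
Branch closes: b and ¬b both at w1.
All branches of the tableau close; one closing branch shown above.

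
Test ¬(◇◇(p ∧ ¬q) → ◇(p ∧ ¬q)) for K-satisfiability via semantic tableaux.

1. ¬(◇◇(p ∧ ¬q) → ◇(p ∧ ¬q)), 0
2. ◇◇(p ∧ ¬q), 0
3. ¬◇(p ∧ ¬q), 0
4. ◇(p ∧ ¬q), 1
5. ¬(p ∧ ¬q), 1
6. q, 1
7. p ∧ ¬q, 2
8. p, 2
9. ¬q, 2
Accessibility: 0R1, 1R2

Yes, satisfiable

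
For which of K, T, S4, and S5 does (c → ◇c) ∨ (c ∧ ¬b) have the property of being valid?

T-tableau for the negation ¬((c → ◇c) ∨ (c ∧ ¬b)):
1. ¬((c → ◇c) ∨ (c ∧ ¬b)), 0
2. ¬(c → ◇c), 0   [¬∨-rule on 1]
3. ¬(c ∧ ¬b), 0   [¬∨-rule on 1]
4. c, 0   [¬→-rule on 2]
5. ¬◇c, 0   [¬→-rule on 2]
6. ¬c, 0   [¬◇-rule on 5 via 0R0]
Accessibility: 0R0
Branch closes: c and ¬c both at 0.
Every branch closes (one shown): valid in T, hence also in S4, S5 (every theorem of T is a theorem of S4 and S5).
K-tableau for the negation ¬((c → ◇c) ∨ (c ∧ ¬b)):
1. ¬((c → ◇c) ∨ (c ∧ ¬b)), 0
2. ¬(c → ◇c), 0   [¬∨-rule on 1]
3. ¬(c ∧ ¬b), 0   [¬∨-rule on 1]
4. c, 0   [¬→-rule on 2]
5. ¬◇c, 0   [¬→-rule on 2]
6. b, 0   [¬∧-rule on 3 (branches; this branch)]
Complete open branch: countermodel on a K-frame, so not valid in K.

T, S4, S5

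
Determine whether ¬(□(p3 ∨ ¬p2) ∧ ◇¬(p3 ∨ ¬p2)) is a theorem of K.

Tableau for the negation □(p3 ∨ ¬p2) ∧ ◇¬(p3 ∨ ¬p2):
1. □(p3 ∨ ¬p2) ∧ ◇¬(p3 ∨ ¬p2), u
2. □(p3 ∨ ¬p2), u
3. ◇¬(p3 ∨ ¬p2), u
4. ¬(p3 ∨ ¬p2), v
5. ¬p3, v
6. p2, v
7. p3 ∨ ¬p2, v
8. ¬p2, v
Accessibility: uRv
Branch closes: p2 and ¬p2 both at v.
All branches of the negation close; one closing branch shown above.

Valid in K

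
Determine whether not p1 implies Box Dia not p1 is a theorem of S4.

Invalid (countermodel exists)

Tableau for the negation not (not p1 implies Box Dia not p1):
1. not (not p1 implies Box Dia not p1), 0
2. not p1, 0
3. not Box Dia not p1, 0
4. not Dia not p1, 1
5. p1, 1
Accessibility: 0R0, 0R1, 1R1
The negation has an open branch (countermodel exists).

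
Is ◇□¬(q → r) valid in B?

Invalid (countermodel exists)

Tableau for the negation ¬◇□¬(q → r):
1. ¬◇□¬(q → r), 0
2. ¬□¬(q → r), 0   [¬◇-rule on 1 via 0R0]
3. q → r, 1   [¬□-rule on 2: fresh world 1, 0R1]
4. ¬□¬(q → r), 1   [¬◇-rule on 1 via 0R1]
5. r, 1   [→-rule on 3 (branches; this branch)]
6. q → r, 2   [¬□-rule on 4: fresh world 2, 1R2]
7. r, 2   [→-rule on 6 (branches; this branch)]
Accessibility: 0R0, 0R1, 1R0, 1R1, 1R2, 2R1, 2R2
The negation has an open branch (countermodel exists).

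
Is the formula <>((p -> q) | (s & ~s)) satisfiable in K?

Yes, satisfiable

1. <>((p -> q) | (s & ~s)), 0
2. (p -> q) | (s & ~s), 1
3. p -> q, 1
4. q, 1
Accessibility: 0R1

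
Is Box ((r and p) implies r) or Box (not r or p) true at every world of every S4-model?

Valid in S4

Tableau for the negation not (Box ((r and p) implies r) or Box (not r or p)):
1. not (Box ((r and p) implies r) or Box (not r or p)), u
2. not Box ((r and p) implies r), u
3. not Box (not r or p), u
4. not ((r and p) implies r), v
5. r and p, v
6. not r, v
7. r, v
8. p, v
Accessibility: uRu, uRv, vRv
Branch closes: r and not r both at v.
Every branch of the negation's tableau closes; the branch above is one of them.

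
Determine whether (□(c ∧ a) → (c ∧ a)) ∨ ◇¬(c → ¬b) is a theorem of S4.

Valid in S4

Tableau for the negation ¬((□(c ∧ a) → (c ∧ a)) ∨ ◇¬(c → ¬b)):
1. ¬((□(c ∧ a) → (c ∧ a)) ∨ ◇¬(c → ¬b)), 0
2. ¬(□(c ∧ a) → (c ∧ a)), 0
3. ¬◇¬(c → ¬b), 0
4. □(c ∧ a), 0
5. ¬(c ∧ a), 0
6. c → ¬b, 0
7. c ∧ a, 0
8. c, 0
9. a, 0
10. ¬a, 0
Accessibility: 0R0
Branch closes: a and ¬a both at 0.
Every branch of the negation's tableau closes; the branch above is one of them.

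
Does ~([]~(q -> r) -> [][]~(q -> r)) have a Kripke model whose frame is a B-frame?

Satisfiable

1. ~([]~(q -> r) -> [][]~(q -> r)), 0
2. []~(q -> r), 0
3. ~[][]~(q -> r), 0
4. ~(q -> r), 0
5. q, 0
6. ~r, 0
7. ~[]~(q -> r), 1
8. ~(q -> r), 1
9. q, 1
10. ~r, 1
11. q -> r, 2
12. r, 2
Accessibility: 0R0, 0R1, 1R0, 1R1, 1R2, 2R1, 2R2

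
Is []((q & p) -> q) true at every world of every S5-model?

Valid in S5

Tableau for the negation ~[]((q & p) -> q):
1. ~[]((q & p) -> q), w0
2. ~((q & p) -> q), w1
3. q & p, w1
4. ~q, w1
5. q, w1
6. p, w1
Accessibility: w0Rw0, w0Rw1, w1Rw0, w1Rw1
Branch closes: q and ~q both at w1.
Every branch of the negation's tableau closes; the branch above is one of them.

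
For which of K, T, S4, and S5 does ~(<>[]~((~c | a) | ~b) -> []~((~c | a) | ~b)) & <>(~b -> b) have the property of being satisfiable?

S4-tableau for the formula:
1. ~(<>[]~((~c | a) | ~b) -> []~((~c | a) | ~b)) & <>(~b -> b), w0
2. ~(<>[]~((~c | a) | ~b) -> []~((~c | a) | ~b)), w0   [&-rule on 1]
3. <>(~b -> b), w0   [&-rule on 1]
4. <>[]~((~c | a) | ~b), w0   [~->-rule on 2]
5. ~[]~((~c | a) | ~b), w0   [~->-rule on 2]
6. ~b -> b, w1   [<>-rule on 3: fresh world w1, w0Rw1]
7. b, w1   [->-rule on 6 (branches; this branch)]
8. []~((~c | a) | ~b), w2   [<>-rule on 4: fresh world w2, w0Rw2]
9. ~((~c | a) | ~b), w2   [[]-rule on 8 via w2Rw2]
10. ~(~c | a), w2   [~|-rule on 9]
11. b, w2   [~|-rule on 9]
12. c, w2   [~|-rule on 10]
13. ~a, w2   [~|-rule on 10]
14. (~c | a) | ~b, w3   [~[]-rule on 5: fresh world w3, w0Rw3]
15. ~b, w3   [|-rule on 14 (branches; this branch)]
Accessibility: w0Rw0, w0Rw1, w0Rw2, w0Rw3, w1Rw1, w2Rw2, w3Rw3
Complete open branch: satisfiable in S4, hence also in K, T (this S4-model is also a K-model and a T-model).
S5-tableau for the formula:
1. ~(<>[]~((~c | a) | ~b) -> []~((~c | a) | ~b)) & <>(~b -> b), w0
2. ~(<>[]~((~c | a) | ~b) -> []~((~c | a) | ~b)), w0   [&-rule on 1]
3. <>(~b -> b), w0   [&-rule on 1]
4. <>[]~((~c | a) | ~b), w0   [~->-rule on 2]
5. ~[]~((~c | a) | ~b), w0   [~->-rule on 2]
6. ~b -> b, w1   [<>-rule on 3: fresh world w1, w0Rw1]
7. b, w1   [->-rule on 6 (branches; this branch)]
8. []~((~c | a) | ~b), w2   [<>-rule on 4: fresh world w2, w0Rw2]
9. ~((~c | a) | ~b), w0   [[]-rule on 8 via w2Rw0]
10. ~(~c | a), w0   [~|-rule on 9]
11. b, w0   [~|-rule on 9]
12. c, w0   [~|-rule on 10]
13. ~a, w0   [~|-rule on 10]
14. ~((~c | a) | ~b), w1   [[]-rule on 8 via w2Rw1]
15. ~(~c | a), w1   [~|-rule on 14]
16. c, w1   [~|-rule on 15]
17. ~a, w1   [~|-rule on 15]
18. ~((~c | a) | ~b), w2   [[]-rule on 8 via w2Rw2]
19. ~(~c | a), w2   [~|-rule on 18]
20. b, w2   [~|-rule on 18]
21. c, w2   [~|-rule on 19]
22. ~a, w2   [~|-rule on 19]
23. (~c | a) | ~b, w3   [~[]-rule on 5: fresh world w3, w0Rw3]
24. ~((~c | a) | ~b), w3   [[]-rule on 8 via w2Rw3]
25. ~(~c | a), w3   [~|-rule on 24]
26. b, w3   [~|-rule on 24]
27. c, w3   [~|-rule on 25]
28. ~a, w3   [~|-rule on 25]
29. ~c | a, w3   [|-rule on 23 (branches; this branch)]
30. a, w3   [|-rule on 29 (branches; this branch)]
Accessibility: w0Rw0, w0Rw1, w0Rw2, w0Rw3, w1Rw0, w1Rw1, w1Rw2, w1Rw3, w2Rw0, w2Rw1, w2Rw2, w2Rw3, w3Rw0, w3Rw1, w3Rw2, w3Rw3
Branch closes: a and ~a both at w3.
Every branch closes (one shown): unsatisfiable in S5.

K, T, S4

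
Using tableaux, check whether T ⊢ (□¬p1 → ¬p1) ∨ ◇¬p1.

Yes, valid

Tableau for the negation ¬((□¬p1 → ¬p1) ∨ ◇¬p1):
1. ¬((□¬p1 → ¬p1) ∨ ◇¬p1), w0
2. ¬(□¬p1 → ¬p1), w0
3. ¬◇¬p1, w0
4. □¬p1, w0
5. p1, w0
6. ¬p1, w0
Accessibility: w0Rw0
Branch closes: p1 and ¬p1 both at w0.
All branches of the negation close; one closing branch shown above.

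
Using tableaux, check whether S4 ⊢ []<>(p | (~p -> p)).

Tableau for the negation ~[]<>(p | (~p -> p)):
1. ~[]<>(p | (~p -> p)), u
2. ~<>(p | (~p -> p)), v
3. ~(p | (~p -> p)), v
4. ~p, v
5. ~(~p -> p), v
Accessibility: uRu, uRv, vRv
The negation has an open branch (countermodel exists).

Not valid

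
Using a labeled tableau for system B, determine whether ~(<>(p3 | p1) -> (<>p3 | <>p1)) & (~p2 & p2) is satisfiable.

1. ~(<>(p3 | p1) -> (<>p3 | <>p1)) & (~p2 & p2), 0
2. ~(<>(p3 | p1) -> (<>p3 | <>p1)), 0   [&-rule on 1]
3. ~p2 & p2, 0   [&-rule on 1]
4. <>(p3 | p1), 0   [~->-rule on 2]
5. ~(<>p3 | <>p1), 0   [~->-rule on 2]
6. ~p2, 0   [&-rule on 3]
7. p2, 0   [&-rule on 3]
Accessibility: 0R0
Branch closes: p2 and ~p2 both at 0.
All branches of the tableau close; one closing branch shown above.

Unsatisfiable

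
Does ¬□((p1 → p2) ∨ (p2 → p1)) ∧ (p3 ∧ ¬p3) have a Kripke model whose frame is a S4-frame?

Unsatisfiable

1. ¬□((p1 → p2) ∨ (p2 → p1)) ∧ (p3 ∧ ¬p3), 0
2. ¬□((p1 → p2) ∨ (p2 → p1)), 0   [∧-rule on 1]
3. p3 ∧ ¬p3, 0   [∧-rule on 1]
4. p3, 0   [∧-rule on 3]
5. ¬p3, 0   [∧-rule on 3]
Accessibility: 0R0
Branch closes: p3 and ¬p3 both at 0.
(One branch shown.) All branches close.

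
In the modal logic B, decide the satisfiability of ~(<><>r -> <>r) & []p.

Satisfiable (open branch found)

1. ~(<><>r -> <>r) & []p, w0
2. ~(<><>r -> <>r), w0
3. []p, w0
4. <><>r, w0
5. ~<>r, w0
6. p, w0
7. ~r, w0
8. <>r, w1
9. p, w1
10. ~r, w1
11. r, w2
Accessibility: w0Rw0, w0Rw1, w1Rw0, w1Rw1, w1Rw2, w2Rw1, w2Rw2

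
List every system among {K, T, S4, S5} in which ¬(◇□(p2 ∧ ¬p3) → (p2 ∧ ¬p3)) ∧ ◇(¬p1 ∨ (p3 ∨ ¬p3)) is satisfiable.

K, T, S4

S5-tableau for the formula:
1. ¬(◇□(p2 ∧ ¬p3) → (p2 ∧ ¬p3)) ∧ ◇(¬p1 ∨ (p3 ∨ ¬p3)), u
2. ¬(◇□(p2 ∧ ¬p3) → (p2 ∧ ¬p3)), u   [∧-rule on 1]
3. ◇(¬p1 ∨ (p3 ∨ ¬p3)), u   [∧-rule on 1]
4. ◇□(p2 ∧ ¬p3), u   [¬→-rule on 2]
5. ¬(p2 ∧ ¬p3), u   [¬→-rule on 2]
6. p3, u   [¬∧-rule on 5 (branches; this branch)]
7. ¬p1 ∨ (p3 ∨ ¬p3), v   [◇-rule on 3: fresh world v, uRv]
8. p3 ∨ ¬p3, v   [∨-rule on 7 (branches; this branch)]
9. ¬p3, v   [∨-rule on 8 (branches; this branch)]
10. □(p2 ∧ ¬p3), w   [◇-rule on 4: fresh world w, uRw]
11. p2 ∧ ¬p3, u   [□-rule on 10 via wRu]
12. p2, u   [∧-rule on 11]
13. ¬p3, u   [∧-rule on 11]
Accessibility: uRu, uRv, uRw, vRu, vRv, vRw, wRu, wRv, wRw
Branch closes: p3 and ¬p3 both at u.
Every branch closes (one shown): unsatisfiable in S5.
S4-tableau for the formula:
1. ¬(◇□(p2 ∧ ¬p3) → (p2 ∧ ¬p3)) ∧ ◇(¬p1 ∨ (p3 ∨ ¬p3)), u
2. ¬(◇□(p2 ∧ ¬p3) → (p2 ∧ ¬p3)), u   [∧-rule on 1]
3. ◇(¬p1 ∨ (p3 ∨ ¬p3)), u   [∧-rule on 1]
4. ◇□(p2 ∧ ¬p3), u   [¬→-rule on 2]
5. ¬(p2 ∧ ¬p3), u   [¬→-rule on 2]
6. p3, u   [¬∧-rule on 5 (branches; this branch)]
7. ¬p1 ∨ (p3 ∨ ¬p3), v   [◇-rule on 3: fresh world v, uRv]
8. p3 ∨ ¬p3, v   [∨-rule on 7 (branches; this branch)]
9. ¬p3, v   [∨-rule on 8 (branches; this branch)]
10. □(p2 ∧ ¬p3), w   [◇-rule on 4: fresh world w, uRw]
11. p2 ∧ ¬p3, w   [□-rule on 10 via wRw]
12. p2, w   [∧-rule on 11]
13. ¬p3, w   [∧-rule on 11]
Accessibility: uRu, uRv, uRw, vRv, wRw
Complete open branch: satisfiable in S4, hence also in K, T (this S4-model is also a K-model and a T-model).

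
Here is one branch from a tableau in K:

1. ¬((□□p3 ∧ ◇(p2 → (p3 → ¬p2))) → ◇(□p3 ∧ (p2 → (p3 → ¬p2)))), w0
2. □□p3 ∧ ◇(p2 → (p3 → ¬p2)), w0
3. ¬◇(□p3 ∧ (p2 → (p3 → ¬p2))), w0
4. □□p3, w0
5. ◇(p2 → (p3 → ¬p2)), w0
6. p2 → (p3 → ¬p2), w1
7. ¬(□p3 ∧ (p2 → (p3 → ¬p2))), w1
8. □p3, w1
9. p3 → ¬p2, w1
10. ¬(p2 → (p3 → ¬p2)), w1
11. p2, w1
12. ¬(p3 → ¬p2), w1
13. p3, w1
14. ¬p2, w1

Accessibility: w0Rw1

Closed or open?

Yes, closed

Both p2 and ¬p2 appear at w1.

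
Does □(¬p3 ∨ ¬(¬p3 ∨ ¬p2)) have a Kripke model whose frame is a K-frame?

Satisfiable (open branch found)

1. □(¬p3 ∨ ¬(¬p3 ∨ ¬p2)), 0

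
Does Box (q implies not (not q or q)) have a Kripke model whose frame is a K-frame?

Satisfiable

1. Box (q implies not (not q or q)), w0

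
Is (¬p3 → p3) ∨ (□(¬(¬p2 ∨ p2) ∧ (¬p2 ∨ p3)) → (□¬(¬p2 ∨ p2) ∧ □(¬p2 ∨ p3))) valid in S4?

Tableau for the negation ¬((¬p3 → p3) ∨ (□(¬(¬p2 ∨ p2) ∧ (¬p2 ∨ p3)) → (□¬(¬p2 ∨ p2) ∧ □(¬p2 ∨ p3)))):
1. ¬((¬p3 → p3) ∨ (□(¬(¬p2 ∨ p2) ∧ (¬p2 ∨ p3)) → (□¬(¬p2 ∨ p2) ∧ □(¬p2 ∨ p3)))), u
2. ¬(¬p3 → p3), u
3. ¬(□(¬(¬p2 ∨ p2) ∧ (¬p2 ∨ p3)) → (□¬(¬p2 ∨ p2) ∧ □(¬p2 ∨ p3))), u
4. ¬p3, u
5. □(¬(¬p2 ∨ p2) ∧ (¬p2 ∨ p3)), u
6. ¬(□¬(¬p2 ∨ p2) ∧ □(¬p2 ∨ p3)), u
7. ¬(¬p2 ∨ p2) ∧ (¬p2 ∨ p3), u
8. ¬(¬p2 ∨ p2), u
9. ¬p2 ∨ p3, u
10. p2, u
11. ¬p2, u
Accessibility: uRu
Branch closes: p2 and ¬p2 both at u.
Every branch of the negation's tableau closes; the branch above is one of them.

Yes, valid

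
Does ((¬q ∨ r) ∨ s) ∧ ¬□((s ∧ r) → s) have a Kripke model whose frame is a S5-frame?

Unsatisfiable (every branch closes)

1. ((¬q ∨ r) ∨ s) ∧ ¬□((s ∧ r) → s), w0
2. (¬q ∨ r) ∨ s, w0
3. ¬□((s ∧ r) → s), w0
4. ¬q ∨ r, w0
5. r, w0
6. ¬((s ∧ r) → s), w1
7. s ∧ r, w1
8. ¬s, w1
9. s, w1
10. r, w1
Accessibility: w0Rw0, w0Rw1, w1Rw0, w1Rw1
Branch closes: s and ¬s both at w1.
(One branch shown.) All branches close.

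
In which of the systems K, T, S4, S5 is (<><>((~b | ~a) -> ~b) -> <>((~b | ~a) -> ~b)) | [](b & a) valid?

S4-tableau for the negation ~((<><>((~b | ~a) -> ~b) -> <>((~b | ~a) -> ~b)) | [](b & a)):
1. ~((<><>((~b | ~a) -> ~b) -> <>((~b | ~a) -> ~b)) | [](b & a)), 0
2. ~(<><>((~b | ~a) -> ~b) -> <>((~b | ~a) -> ~b)), 0
3. ~[](b & a), 0
4. <><>((~b | ~a) -> ~b), 0
5. ~<>((~b | ~a) -> ~b), 0
6. ~((~b | ~a) -> ~b), 0
7. ~b | ~a, 0
8. b, 0
9. ~a, 0
10. ~(b & a), 1
11. ~((~b | ~a) -> ~b), 1
12. ~b | ~a, 1
13. b, 1
14. ~a, 1
15. <>((~b | ~a) -> ~b), 2
16. ~((~b | ~a) -> ~b), 2
17. ~b | ~a, 2
18. b, 2
19. ~a, 2
20. (~b | ~a) -> ~b, 3
21. ~((~b | ~a) -> ~b), 3
22. ~b | ~a, 3
23. b, 3
24. ~(~b | ~a), 3
25. a, 3
26. ~a, 3
Accessibility: 0R0, 0R1, 0R2, 0R3, 1R1, 2R2, 2R3, 3R3
Branch closes: a and ~a both at 3.
Every branch closes (one shown): valid in S4, hence also in S5 (every theorem of S4 is a theorem of S5).
T-tableau for the negation ~((<><>((~b | ~a) -> ~b) -> <>((~b | ~a) -> ~b)) | [](b & a)):
1. ~((<><>((~b | ~a) -> ~b) -> <>((~b | ~a) -> ~b)) | [](b & a)), 0
2. ~(<><>((~b | ~a) -> ~b) -> <>((~b | ~a) -> ~b)), 0
3. ~[](b & a), 0
4. <><>((~b | ~a) -> ~b), 0
5. ~<>((~b | ~a) -> ~b), 0
6. ~((~b | ~a) -> ~b), 0
7. ~b | ~a, 0
8. b, 0
9. ~a, 0
10. ~(b & a), 1
11. ~((~b | ~a) -> ~b), 1
12. ~b | ~a, 1
13. b, 1
14. ~a, 1
15. <>((~b | ~a) -> ~b), 2
16. ~((~b | ~a) -> ~b), 2
17. ~b | ~a, 2
18. b, 2
19. ~a, 2
20. (~b | ~a) -> ~b, 3
21. ~b, 3
Accessibility: 0R0, 0R1, 0R2, 1R1, 2R2, 2R3, 3R3
Complete open branch: countermodel on a T-frame, so not valid in T, nor in K (the same frame is also a K-frame).

S4, S5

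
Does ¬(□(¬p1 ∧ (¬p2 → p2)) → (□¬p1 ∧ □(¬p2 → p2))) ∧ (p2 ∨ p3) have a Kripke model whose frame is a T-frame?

1. ¬(□(¬p1 ∧ (¬p2 → p2)) → (□¬p1 ∧ □(¬p2 → p2))) ∧ (p2 ∨ p3), u
2. ¬(□(¬p1 ∧ (¬p2 → p2)) → (□¬p1 ∧ □(¬p2 → p2))), u
3. p2 ∨ p3, u
4. □(¬p1 ∧ (¬p2 → p2)), u
5. ¬(□¬p1 ∧ □(¬p2 → p2)), u
6. ¬p1 ∧ (¬p2 → p2), u
7. ¬p1, u
8. ¬p2 → p2, u
9. p3, u
10. ¬□(¬p2 → p2), u
11. p2, u
12. ¬(¬p2 → p2), v
13. ¬p2, v
14. ¬p1 ∧ (¬p2 → p2), v
15. ¬p1, v
16. ¬p2 → p2, v
17. p2, v
Accessibility: uRu, uRv, vRv
Branch closes: p2 and ¬p2 both at v.
All branches of the tableau close; one closing branch shown above.

Unsatisfiable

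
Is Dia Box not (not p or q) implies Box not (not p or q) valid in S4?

Not valid

Tableau for the negation not (Dia Box not (not p or q) implies Box not (not p or q)):
1. not (Dia Box not (not p or q) implies Box not (not p or q)), 0
2. Dia Box not (not p or q), 0
3. not Box not (not p or q), 0
4. Box not (not p or q), 1
5. not (not p or q), 1
6. p, 1
7. not q, 1
8. not p or q, 2
9. q, 2
Accessibility: 0R0, 0R1, 0R2, 1R1, 2R2
The negation has an open branch (countermodel exists).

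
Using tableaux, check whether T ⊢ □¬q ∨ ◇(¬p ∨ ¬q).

No, not valid

Tableau for the negation ¬(□¬q ∨ ◇(¬p ∨ ¬q)):
1. ¬(□¬q ∨ ◇(¬p ∨ ¬q)), 0
2. ¬□¬q, 0
3. ¬◇(¬p ∨ ¬q), 0
4. ¬(¬p ∨ ¬q), 0
5. p, 0
6. q, 0
7. q, 1
8. ¬(¬p ∨ ¬q), 1
9. p, 1
Accessibility: 0R0, 0R1, 1R1
The negation has an open branch (countermodel exists).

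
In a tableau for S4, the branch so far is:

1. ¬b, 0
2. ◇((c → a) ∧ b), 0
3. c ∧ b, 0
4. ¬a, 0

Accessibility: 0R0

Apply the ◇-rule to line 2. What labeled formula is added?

a fresh world 1 with 0R1, and (c → a) ∧ b at 1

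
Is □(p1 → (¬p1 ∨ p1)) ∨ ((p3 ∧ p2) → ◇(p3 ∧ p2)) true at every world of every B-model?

Tableau for the negation ¬(□(p1 → (¬p1 ∨ p1)) ∨ ((p3 ∧ p2) → ◇(p3 ∧ p2))):
1. ¬(□(p1 → (¬p1 ∨ p1)) ∨ ((p3 ∧ p2) → ◇(p3 ∧ p2))), 0
2. ¬□(p1 → (¬p1 ∨ p1)), 0
3. ¬((p3 ∧ p2) → ◇(p3 ∧ p2)), 0
4. p3 ∧ p2, 0
5. ¬◇(p3 ∧ p2), 0
6. p3, 0
7. p2, 0
8. ¬(p3 ∧ p2), 0
9. ¬p2, 0
Accessibility: 0R0
Branch closes: p2 and ¬p2 both at 0.
Every branch of the negation's tableau closes; the branch above is one of them.

Valid in B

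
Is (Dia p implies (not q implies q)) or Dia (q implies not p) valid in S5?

Valid in S5

Tableau for the negation not ((Dia p implies (not q implies q)) or Dia (q implies not p)):
1. not ((Dia p implies (not q implies q)) or Dia (q implies not p)), 0
2. not (Dia p implies (not q implies q)), 0
3. not Dia (q implies not p), 0
4. Dia p, 0
5. not (not q implies q), 0
6. not q, 0
7. not (q implies not p), 0
8. q, 0
9. p, 0
Accessibility: 0R0
Branch closes: q and not q both at 0.
Every branch of the negation's tableau closes; the branch above is one of them.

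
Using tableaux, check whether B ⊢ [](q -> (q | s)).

Tableau for the negation ~[](q -> (q | s)):
1. ~[](q -> (q | s)), u
2. ~(q -> (q | s)), v   [~[]-rule on 1: fresh world v, uRv]
3. q, v   [~->-rule on 2]
4. ~(q | s), v   [~->-rule on 2]
5. ~q, v   [~|-rule on 4]
6. ~s, v   [~|-rule on 4]
Accessibility: uRu, uRv, vRu, vRv
Branch closes: q and ~q both at v.
Every branch of the negation's tableau closes; the branch above is one of them.

Yes, valid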